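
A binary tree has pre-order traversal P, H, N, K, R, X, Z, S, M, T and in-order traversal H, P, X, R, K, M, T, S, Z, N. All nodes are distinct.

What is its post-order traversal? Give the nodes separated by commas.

The first element of pre-order is the root; it splits in-order into left and right subtrees.
Root P: left subtree has 1 node {H}, right has 8 {X, R, K, M, T, S, Z, N}.
  Root N: left subtree has 7 nodes {X, R, K, M, T, S, Z}, right has 0 { }.
    Root K: left subtree has 2 nodes {X, R}, right has 4 {M, T, S, Z}.
      Root R: left subtree has 1 node {X}, right has 0 { }.
      Root Z: left subtree has 3 nodes {M, T, S}, right has 0 { }.
        Root S: left subtree has 2 nodes {M, T}, right has 0 { }.
          Root M: left subtree has 0 nodes { }, right has 1 {T}.

H, X, R, T, M, S, Z, K, N, P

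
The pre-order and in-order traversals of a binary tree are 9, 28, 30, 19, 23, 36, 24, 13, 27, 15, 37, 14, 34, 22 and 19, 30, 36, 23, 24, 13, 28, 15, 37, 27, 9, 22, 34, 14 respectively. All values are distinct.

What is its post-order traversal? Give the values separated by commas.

19, 36, 13, 24, 23, 30, 37, 15, 27, 28, 22, 34, 14, 9

The first element of pre-order is the root; it splits in-order into left and right subtrees.
Root 9: left subtree has 10 nodes {19, 30, 36, 23, 24, 13, 28, 15, 37, 27}, right has 3 {22, 34, 14}.
  Root 28: left subtree has 6 nodes {19, 30, 36, 23, 24, 13}, right has 3 {15, 37, 27}.
    Root 30: left subtree has 1 node {19}, right has 4 {36, 23, 24, 13}.
      Root 23: left subtree has 1 node {36}, right has 2 {24, 13}.
        Root 24: left subtree has 0 nodes { }, right has 1 {13}.
    Root 27: left subtree has 2 nodes {15, 37}, right has 0 { }.
      Root 15: left subtree has 0 nodes { }, right has 1 {37}.
  Root 14: left subtree has 2 nodes {22, 34}, right has 0 { }.
    Root 34: left subtree has 1 node {22}, right has 0 { }.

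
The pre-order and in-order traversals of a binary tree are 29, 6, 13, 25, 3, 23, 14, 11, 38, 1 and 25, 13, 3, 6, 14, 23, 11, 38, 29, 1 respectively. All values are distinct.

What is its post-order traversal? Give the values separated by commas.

25, 3, 13, 14, 38, 11, 23, 6, 1, 29

The first element of pre-order is the root; it splits in-order into left and right subtrees.
Root 29: left subtree has 8 nodes {25, 13, 3, 6, 14, 23, 11, 38}, right has 1 {1}.
  Root 6: left subtree has 3 nodes {25, 13, 3}, right has 4 {14, 23, 11, 38}.
    Root 13: left subtree has 1 node {25}, right has 1 {3}.
    Root 23: left subtree has 1 node {14}, right has 2 {11, 38}.
      Root 11: left subtree has 0 nodes { }, right has 1 {38}.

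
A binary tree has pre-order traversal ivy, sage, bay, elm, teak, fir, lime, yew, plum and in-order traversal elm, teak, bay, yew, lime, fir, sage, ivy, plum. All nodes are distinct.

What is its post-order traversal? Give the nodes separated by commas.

The first element of pre-order is the root; it splits in-order into left and right subtrees.
Root ivy: left subtree has 7 nodes {elm, teak, bay, yew, lime, fir, sage}, right has 1 {plum}.
  Root sage: left subtree has 6 nodes {elm, teak, bay, yew, lime, fir}, right has 0 { }.
    Root bay: left subtree has 2 nodes {elm, teak}, right has 3 {yew, lime, fir}.
      Root elm: left subtree has 0 nodes { }, right has 1 {teak}.
      Root fir: left subtree has 2 nodes {yew, lime}, right has 0 { }.
        Root lime: left subtree has 1 node {yew}, right has 0 { }.

teak, elm, yew, lime, fir, bay, sage, plum, ivy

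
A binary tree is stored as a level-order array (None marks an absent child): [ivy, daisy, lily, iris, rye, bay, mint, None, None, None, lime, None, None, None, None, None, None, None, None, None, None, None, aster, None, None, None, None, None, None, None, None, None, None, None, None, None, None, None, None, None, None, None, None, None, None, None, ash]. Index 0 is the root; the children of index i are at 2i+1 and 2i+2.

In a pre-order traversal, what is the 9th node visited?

Pre-order visits the node, then its left subtree, then its right subtree.
Visit ivy.
At ivy: go left to daisy.
  Visit daisy.
  At daisy: go left to iris.
    iris is a leaf — visit iris.
  At daisy: go right to rye.
    Visit rye.
    At rye: no left child.
    At rye: go right to lime.
      Visit lime.
      At lime: no left child.
      At lime: go right to aster.
        Visit aster.
        At aster: no left child.
        At aster: go right to ash.
          ash is a leaf — visit ash.
At ivy: go right to lily.
  Visit lily.
  At lily: go left to bay.
    bay is a leaf — visit bay.
  At lily: go right to mint.
    mint is a leaf — visit mint.
Full pre-order sequence: ivy, daisy, iris, rye, lime, aster, ash, lily, bay, mint.

bay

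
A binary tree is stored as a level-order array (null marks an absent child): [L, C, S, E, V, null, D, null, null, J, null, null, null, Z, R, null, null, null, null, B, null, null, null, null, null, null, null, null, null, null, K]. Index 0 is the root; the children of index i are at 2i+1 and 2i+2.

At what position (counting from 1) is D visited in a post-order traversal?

Post-order visits the left subtree, then the right subtree, then the node.
At L: go left to C.
  At C: go left to E.
    E is a leaf — visit E.
  At C: go right to V.
    At V: go left to J.
      At J: go left to B.
        B is a leaf — visit B.
      At J: no right child.
      Visit J.
    At V: no right child.
    Visit V.
  Visit C.
At L: go right to S.
  At S: no left child.
  At S: go right to D.
    At D: go left to Z.
      Z is a leaf — visit Z.
    At D: go right to R.
      At R: no left child.
      At R: go right to K.
        K is a leaf — visit K.
      Visit R.
    Visit D.
  Visit S.
Visit L.
Full post-order sequence: E, B, J, V, C, Z, K, R, D, S, L.

9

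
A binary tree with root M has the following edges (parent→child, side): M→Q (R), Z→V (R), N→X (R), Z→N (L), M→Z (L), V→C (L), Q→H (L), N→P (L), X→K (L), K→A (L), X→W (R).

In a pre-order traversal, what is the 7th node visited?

Pre-order visits the node, then its left subtree, then its right subtree.
Visit M.
At M: go left to Z.
  Visit Z.
  At Z: go left to N.
    Visit N.
    At N: go left to P.
      P is a leaf — visit P.
    At N: go right to X.
      Visit X.
      At X: go left to K.
        Visit K.
        At K: go left to A.
          A is a leaf — visit A.
        At K: no right child.
      At X: go right to W.
        W is a leaf — visit W.
  At Z: go right to V.
    Visit V.
    At V: go left to C.
      C is a leaf — visit C.
    At V: no right child.
At M: go right to Q.
  Visit Q.
  At Q: go left to H.
    H is a leaf — visit H.
  At Q: no right child.
Full pre-order sequence: M, Z, N, P, X, K, A, W, V, C, Q, H.

A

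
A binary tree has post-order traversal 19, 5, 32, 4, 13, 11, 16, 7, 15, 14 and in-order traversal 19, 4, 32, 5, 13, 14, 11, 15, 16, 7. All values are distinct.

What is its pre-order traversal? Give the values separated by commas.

The last element of post-order is the root; it splits in-order into left and right subtrees.
Root 14: left subtree has 5 nodes {19, 4, 32, 5, 13}, right has 4 {11, 15, 16, 7}.
  Root 13: left subtree has 4 nodes {19, 4, 32, 5}, right has 0 { }.
    Root 4: left subtree has 1 node {19}, right has 2 {32, 5}.
      Root 32: left subtree has 0 nodes { }, right has 1 {5}.
  Root 15: left subtree has 1 node {11}, right has 2 {16, 7}.
    Root 7: left subtree has 1 node {16}, right has 0 { }.

14, 13, 4, 19, 32, 5, 15, 11, 7, 16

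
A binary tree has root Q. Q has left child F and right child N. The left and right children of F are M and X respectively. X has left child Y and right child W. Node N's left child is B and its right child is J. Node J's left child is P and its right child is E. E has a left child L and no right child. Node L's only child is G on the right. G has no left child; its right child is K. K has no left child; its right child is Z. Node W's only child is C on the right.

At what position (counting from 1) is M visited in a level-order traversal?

4

Level-order visits nodes level by level from the root, left to right within each level.
Level 0: Q
Level 1: F, N
Level 2: M, X, B, J
Level 3: Y, W, P, E
Level 4: C, L
Level 5: G
Level 6: K
Level 7: Z
Full level-order sequence: Q, F, N, M, X, B, J, Y, W, P, E, C, L, G, K, Z.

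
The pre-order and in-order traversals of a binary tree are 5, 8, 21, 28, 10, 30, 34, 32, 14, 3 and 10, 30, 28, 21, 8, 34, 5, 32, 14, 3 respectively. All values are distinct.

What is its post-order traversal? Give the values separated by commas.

The first element of pre-order is the root; it splits in-order into left and right subtrees.
Root 5: left subtree has 6 nodes {10, 30, 28, 21, 8, 34}, right has 3 {32, 14, 3}.
  Root 8: left subtree has 4 nodes {10, 30, 28, 21}, right has 1 {34}.
    Root 21: left subtree has 3 nodes {10, 30, 28}, right has 0 { }.
      Root 28: left subtree has 2 nodes {10, 30}, right has 0 { }.
        Root 10: left subtree has 0 nodes { }, right has 1 {30}.
  Root 32: left subtree has 0 nodes { }, right has 2 {14, 3}.
    Root 14: left subtree has 0 nodes { }, right has 1 {3}.

30, 10, 28, 21, 34, 8, 3, 14, 32, 5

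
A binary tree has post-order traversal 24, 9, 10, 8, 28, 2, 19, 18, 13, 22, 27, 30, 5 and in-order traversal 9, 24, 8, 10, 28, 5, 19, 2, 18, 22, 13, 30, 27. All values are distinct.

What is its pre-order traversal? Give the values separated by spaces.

5 28 8 9 24 10 30 22 18 19 2 13 27

The last element of post-order is the root; it splits in-order into left and right subtrees.
Root 5: left subtree has 5 nodes {9, 24, 8, 10, 28}, right has 7 {19, 2, 18, 22, 13, 30, 27}.
  Root 28: left subtree has 4 nodes {9, 24, 8, 10}, right has 0 { }.
    Root 8: left subtree has 2 nodes {9, 24}, right has 1 {10}.
      Root 9: left subtree has 0 nodes { }, right has 1 {24}.
  Root 30: left subtree has 5 nodes {19, 2, 18, 22, 13}, right has 1 {27}.
    Root 22: left subtree has 3 nodes {19, 2, 18}, right has 1 {13}.
      Root 18: left subtree has 2 nodes {19, 2}, right has 0 { }.
        Root 19: left subtree has 0 nodes { }, right has 1 {2}.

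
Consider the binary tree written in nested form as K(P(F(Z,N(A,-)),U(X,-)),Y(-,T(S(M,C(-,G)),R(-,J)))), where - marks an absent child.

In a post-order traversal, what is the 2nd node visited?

Post-order visits the left subtree, then the right subtree, then the node.
At K: go left to P.
  At P: go left to F.
    At F: go left to Z.
      Z is a leaf — visit Z.
    At F: go right to N.
      At N: go left to A.
        A is a leaf — visit A.
      At N: no right child.
      Visit N.
    Visit F.
  At P: go right to U.
    At U: go left to X.
      X is a leaf — visit X.
    At U: no right child.
    Visit U.
  Visit P.
At K: go right to Y.
  At Y: no left child.
  At Y: go right to T.
    At T: go left to S.
      At S: go left to M.
        M is a leaf — visit M.
      At S: go right to C.
        At C: no left child.
        At C: go right to G.
          G is a leaf — visit G.
        Visit C.
      Visit S.
    At T: go right to R.
      At R: no left child.
      At R: go right to J.
        J is a leaf — visit J.
      Visit R.
    Visit T.
  Visit Y.
Visit K.
Full post-order sequence: Z, A, N, F, X, U, P, M, G, C, S, J, R, T, Y, K.

A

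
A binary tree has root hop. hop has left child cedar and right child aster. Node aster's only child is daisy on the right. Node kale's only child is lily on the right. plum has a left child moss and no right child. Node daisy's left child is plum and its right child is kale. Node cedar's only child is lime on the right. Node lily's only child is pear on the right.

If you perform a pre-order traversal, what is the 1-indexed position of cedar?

2

Pre-order visits the node, then its left subtree, then its right subtree.
Visit hop.
At hop: go left to cedar.
  Visit cedar.
  At cedar: no left child.
  At cedar: go right to lime.
    lime is a leaf — visit lime.
At hop: go right to aster.
  Visit aster.
  At aster: no left child.
  At aster: go right to daisy.
    Visit daisy.
    At daisy: go left to plum.
      Visit plum.
      At plum: go left to moss.
        moss is a leaf — visit moss.
      At plum: no right child.
    At daisy: go right to kale.
      Visit kale.
      At kale: no left child.
      At kale: go right to lily.
        Visit lily.
        At lily: no left child.
        At lily: go right to pear.
          pear is a leaf — visit pear.
Full pre-order sequence: hop, cedar, lime, aster, daisy, plum, moss, kale, lily, pear.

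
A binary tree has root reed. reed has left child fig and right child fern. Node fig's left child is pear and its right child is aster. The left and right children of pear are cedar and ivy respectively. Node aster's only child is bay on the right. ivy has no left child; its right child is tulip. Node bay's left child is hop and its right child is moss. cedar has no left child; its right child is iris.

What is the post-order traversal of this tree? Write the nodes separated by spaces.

Post-order visits the left subtree, then the right subtree, then the node.
At reed: go left to fig.
  At fig: go left to pear.
    At pear: go left to cedar.
      At cedar: no left child.
      At cedar: go right to iris.
        iris is a leaf — visit iris.
      Visit cedar.
    At pear: go right to ivy.
      At ivy: no left child.
      At ivy: go right to tulip.
        tulip is a leaf — visit tulip.
      Visit ivy.
    Visit pear.
  At fig: go right to aster.
    At aster: no left child.
    At aster: go right to bay.
      At bay: go left to hop.
        hop is a leaf — visit hop.
      At bay: go right to moss.
        moss is a leaf — visit moss.
      Visit bay.
    Visit aster.
  Visit fig.
At reed: go right to fern.
  fern is a leaf — visit fern.
Visit reed.

iris cedar tulip ivy pear hop moss bay aster fig fern reed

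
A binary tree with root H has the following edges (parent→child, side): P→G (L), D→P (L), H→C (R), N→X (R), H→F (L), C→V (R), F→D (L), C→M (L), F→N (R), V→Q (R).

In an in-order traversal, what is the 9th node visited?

C

In-order visits the left subtree, then the node, then the right subtree.
At H: go left to F.
  At F: go left to D.
    At D: go left to P.
      At P: go left to G.
        G is a leaf — visit G.
      Visit P.
      At P: no right child.
    Visit D.
    At D: no right child.
  Visit F.
  At F: go right to N.
    At N: no left child.
    Visit N.
    At N: go right to X.
      X is a leaf — visit X.
Visit H.
At H: go right to C.
  At C: go left to M.
    M is a leaf — visit M.
  Visit C.
  At C: go right to V.
    At V: no left child.
    Visit V.
    At V: go right to Q.
      Q is a leaf — visit Q.
Full in-order sequence: G, P, D, F, N, X, H, M, C, V, Q.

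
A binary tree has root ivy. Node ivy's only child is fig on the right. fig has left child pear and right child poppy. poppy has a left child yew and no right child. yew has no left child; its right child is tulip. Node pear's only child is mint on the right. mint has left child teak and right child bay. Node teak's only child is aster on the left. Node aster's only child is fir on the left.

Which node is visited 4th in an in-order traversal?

In-order visits the left subtree, then the node, then the right subtree.
At ivy: no left child.
Visit ivy.
At ivy: go right to fig.
  At fig: go left to pear.
    At pear: no left child.
    Visit pear.
    At pear: go right to mint.
      At mint: go left to teak.
        At teak: go left to aster.
          At aster: go left to fir.
            fir is a leaf — visit fir.
          Visit aster.
          At aster: no right child.
        Visit teak.
        At teak: no right child.
      Visit mint.
      At mint: go right to bay.
        bay is a leaf — visit bay.
  Visit fig.
  At fig: go right to poppy.
    At poppy: go left to yew.
      At yew: no left child.
      Visit yew.
      At yew: go right to tulip.
        tulip is a leaf — visit tulip.
    Visit poppy.
    At poppy: no right child.
Full in-order sequence: ivy, pear, fir, aster, teak, mint, bay, fig, yew, tulip, poppy.

aster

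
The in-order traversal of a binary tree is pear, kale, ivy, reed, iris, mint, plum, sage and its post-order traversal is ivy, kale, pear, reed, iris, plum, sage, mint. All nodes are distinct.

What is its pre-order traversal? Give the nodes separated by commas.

mint, iris, reed, pear, kale, ivy, sage, plum

The last element of post-order is the root; it splits in-order into left and right subtrees.
Root mint: left subtree has 5 nodes {pear, kale, ivy, reed, iris}, right has 2 {plum, sage}.
  Root iris: left subtree has 4 nodes {pear, kale, ivy, reed}, right has 0 { }.
    Root reed: left subtree has 3 nodes {pear, kale, ivy}, right has 0 { }.
      Root pear: left subtree has 0 nodes { }, right has 2 {kale, ivy}.
        Root kale: left subtree has 0 nodes { }, right has 1 {ivy}.
  Root sage: left subtree has 1 node {plum}, right has 0 { }.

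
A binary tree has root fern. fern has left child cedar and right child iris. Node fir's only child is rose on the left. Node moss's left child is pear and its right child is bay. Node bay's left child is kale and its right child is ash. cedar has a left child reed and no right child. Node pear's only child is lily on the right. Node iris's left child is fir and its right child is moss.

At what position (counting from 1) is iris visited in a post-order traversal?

11

Post-order visits the left subtree, then the right subtree, then the node.
At fern: go left to cedar.
  At cedar: go left to reed.
    reed is a leaf — visit reed.
  At cedar: no right child.
  Visit cedar.
At fern: go right to iris.
  At iris: go left to fir.
    At fir: go left to rose.
      rose is a leaf — visit rose.
    At fir: no right child.
    Visit fir.
  At iris: go right to moss.
    At moss: go left to pear.
      At pear: no left child.
      At pear: go right to lily.
        lily is a leaf — visit lily.
      Visit pear.
    At moss: go right to bay.
      At bay: go left to kale.
        kale is a leaf — visit kale.
      At bay: go right to ash.
        ash is a leaf — visit ash.
      Visit bay.
    Visit moss.
  Visit iris.
Visit fern.
Full post-order sequence: reed, cedar, rose, fir, lily, pear, kale, ash, bay, moss, iris, fern.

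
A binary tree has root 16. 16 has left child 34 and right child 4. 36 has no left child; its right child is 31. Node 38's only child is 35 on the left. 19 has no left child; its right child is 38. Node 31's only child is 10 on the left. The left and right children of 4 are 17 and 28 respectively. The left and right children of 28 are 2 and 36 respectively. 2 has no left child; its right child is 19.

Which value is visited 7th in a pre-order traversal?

19

Pre-order visits the node, then its left subtree, then its right subtree.
Visit 16.
At 16: go left to 34.
  34 is a leaf — visit 34.
At 16: go right to 4.
  Visit 4.
  At 4: go left to 17.
    17 is a leaf — visit 17.
  At 4: go right to 28.
    Visit 28.
    At 28: go left to 2.
      Visit 2.
      At 2: no left child.
      At 2: go right to 19.
        Visit 19.
        At 19: no left child.
        At 19: go right to 38.
          Visit 38.
          At 38: go left to 35.
            35 is a leaf — visit 35.
          At 38: no right child.
    At 28: go right to 36.
      Visit 36.
      At 36: no left child.
      At 36: go right to 31.
        Visit 31.
        At 31: go left to 10.
          10 is a leaf — visit 10.
        At 31: no right child.
Full pre-order sequence: 16, 34, 4, 17, 28, 2, 19, 38, 35, 36, 31, 10.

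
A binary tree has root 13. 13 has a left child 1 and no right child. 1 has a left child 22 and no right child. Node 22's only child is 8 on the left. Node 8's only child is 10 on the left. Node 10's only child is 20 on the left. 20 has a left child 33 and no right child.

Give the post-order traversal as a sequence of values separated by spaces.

Post-order visits the left subtree, then the right subtree, then the node.
At 13: go left to 1.
  At 1: go left to 22.
    At 22: go left to 8.
      At 8: go left to 10.
        At 10: go left to 20.
          At 20: go left to 33.
            33 is a leaf — visit 33.
          At 20: no right child.
          Visit 20.
        At 10: no right child.
        Visit 10.
      At 8: no right child.
      Visit 8.
    At 22: no right child.
    Visit 22.
  At 1: no right child.
  Visit 1.
At 13: no right child.
Visit 13.

33 20 10 8 22 1 13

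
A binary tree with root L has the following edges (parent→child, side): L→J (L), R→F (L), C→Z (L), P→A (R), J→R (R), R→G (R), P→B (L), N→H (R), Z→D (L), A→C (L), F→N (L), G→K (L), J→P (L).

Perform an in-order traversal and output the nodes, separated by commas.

In-order visits the left subtree, then the node, then the right subtree.
At L: go left to J.
  At J: go left to P.
    At P: go left to B.
      B is a leaf — visit B.
    Visit P.
    At P: go right to A.
      At A: go left to C.
        At C: go left to Z.
          At Z: go left to D.
            D is a leaf — visit D.
          Visit Z.
          At Z: no right child.
        Visit C.
        At C: no right child.
      Visit A.
      At A: no right child.
  Visit J.
  At J: go right to R.
    At R: go left to F.
      At F: go left to N.
        At N: no left child.
        Visit N.
        At N: go right to H.
          H is a leaf — visit H.
      Visit F.
      At F: no right child.
    Visit R.
    At R: go right to G.
      At G: go left to K.
        K is a leaf — visit K.
      Visit G.
      At G: no right child.
Visit L.
At L: no right child.

B, P, D, Z, C, A, J, N, H, F, R, K, G, L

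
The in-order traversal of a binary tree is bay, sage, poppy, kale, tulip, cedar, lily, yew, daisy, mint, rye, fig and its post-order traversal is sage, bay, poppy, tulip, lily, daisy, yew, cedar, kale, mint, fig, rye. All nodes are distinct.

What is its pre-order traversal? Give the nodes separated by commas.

The last element of post-order is the root; it splits in-order into left and right subtrees.
Root rye: left subtree has 10 nodes {bay, sage, poppy, kale, tulip, cedar, lily, yew, daisy, mint}, right has 1 {fig}.
  Root mint: left subtree has 9 nodes {bay, sage, poppy, kale, tulip, cedar, lily, yew, daisy}, right has 0 { }.
    Root kale: left subtree has 3 nodes {bay, sage, poppy}, right has 5 {tulip, cedar, lily, yew, daisy}.
      Root poppy: left subtree has 2 nodes {bay, sage}, right has 0 { }.
        Root bay: left subtree has 0 nodes { }, right has 1 {sage}.
      Root cedar: left subtree has 1 node {tulip}, right has 3 {lily, yew, daisy}.
        Root yew: left subtree has 1 node {lily}, right has 1 {daisy}.

rye, mint, kale, poppy, bay, sage, cedar, tulip, yew, lily, daisy, fig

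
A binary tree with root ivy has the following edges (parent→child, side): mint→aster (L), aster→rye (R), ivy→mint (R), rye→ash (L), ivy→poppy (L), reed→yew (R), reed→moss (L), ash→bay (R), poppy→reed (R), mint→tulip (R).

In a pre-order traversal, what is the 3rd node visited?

Pre-order visits the node, then its left subtree, then its right subtree.
Visit ivy.
At ivy: go left to poppy.
  Visit poppy.
  At poppy: no left child.
  At poppy: go right to reed.
    Visit reed.
    At reed: go left to moss.
      moss is a leaf — visit moss.
    At reed: go right to yew.
      yew is a leaf — visit yew.
At ivy: go right to mint.
  Visit mint.
  At mint: go left to aster.
    Visit aster.
    At aster: no left child.
    At aster: go right to rye.
      Visit rye.
      At rye: go left to ash.
        Visit ash.
        At ash: no left child.
        At ash: go right to bay.
          bay is a leaf — visit bay.
      At rye: no right child.
  At mint: go right to tulip.
    tulip is a leaf — visit tulip.
Full pre-order sequence: ivy, poppy, reed, moss, yew, mint, aster, rye, ash, bay, tulip.

reed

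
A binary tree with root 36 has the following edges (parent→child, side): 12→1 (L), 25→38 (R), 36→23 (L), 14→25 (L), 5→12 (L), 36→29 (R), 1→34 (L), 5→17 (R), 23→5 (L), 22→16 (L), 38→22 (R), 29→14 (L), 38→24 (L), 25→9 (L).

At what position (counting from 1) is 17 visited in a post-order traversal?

4

Post-order visits the left subtree, then the right subtree, then the node.
At 36: go left to 23.
  At 23: go left to 5.
    At 5: go left to 12.
      At 12: go left to 1.
        At 1: go left to 34.
          34 is a leaf — visit 34.
        At 1: no right child.
        Visit 1.
      At 12: no right child.
      Visit 12.
    At 5: go right to 17.
      17 is a leaf — visit 17.
    Visit 5.
  At 23: no right child.
  Visit 23.
At 36: go right to 29.
  At 29: go left to 14.
    At 14: go left to 25.
      At 25: go left to 9.
        9 is a leaf — visit 9.
      At 25: go right to 38.
        At 38: go left to 24.
          24 is a leaf — visit 24.
        At 38: go right to 22.
          At 22: go left to 16.
            16 is a leaf — visit 16.
          At 22: no right child.
          Visit 22.
        Visit 38.
      Visit 25.
    At 14: no right child.
    Visit 14.
  At 29: no right child.
  Visit 29.
Visit 36.
Full post-order sequence: 34, 1, 12, 17, 5, 23, 9, 24, 16, 22, 38, 25, 14, 29, 36.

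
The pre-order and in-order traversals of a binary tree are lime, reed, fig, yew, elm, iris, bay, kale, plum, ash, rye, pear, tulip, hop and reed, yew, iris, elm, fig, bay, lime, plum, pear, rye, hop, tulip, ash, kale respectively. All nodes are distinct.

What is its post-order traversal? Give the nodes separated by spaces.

iris elm yew bay fig reed pear hop tulip rye ash plum kale lime

The first element of pre-order is the root; it splits in-order into left and right subtrees.
Root lime: left subtree has 6 nodes {reed, yew, iris, elm, fig, bay}, right has 7 {plum, pear, rye, hop, tulip, ash, kale}.
  Root reed: left subtree has 0 nodes { }, right has 5 {yew, iris, elm, fig, bay}.
    Root fig: left subtree has 3 nodes {yew, iris, elm}, right has 1 {bay}.
      Root yew: left subtree has 0 nodes { }, right has 2 {iris, elm}.
        Root elm: left subtree has 1 node {iris}, right has 0 { }.
  Root kale: left subtree has 6 nodes {plum, pear, rye, hop, tulip, ash}, right has 0 { }.
    Root plum: left subtree has 0 nodes { }, right has 5 {pear, rye, hop, tulip, ash}.
      Root ash: left subtree has 4 nodes {pear, rye, hop, tulip}, right has 0 { }.
        Root rye: left subtree has 1 node {pear}, right has 2 {hop, tulip}.
          Root tulip: left subtree has 1 node {hop}, right has 0 { }.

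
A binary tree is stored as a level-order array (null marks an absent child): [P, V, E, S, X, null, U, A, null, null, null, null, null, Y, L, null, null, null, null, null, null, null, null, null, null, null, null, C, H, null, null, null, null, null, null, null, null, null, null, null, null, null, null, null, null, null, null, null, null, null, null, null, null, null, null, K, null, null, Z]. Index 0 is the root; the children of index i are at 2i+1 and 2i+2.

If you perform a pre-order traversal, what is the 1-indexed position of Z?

Pre-order visits the node, then its left subtree, then its right subtree.
Visit P.
At P: go left to V.
  Visit V.
  At V: go left to S.
    Visit S.
    At S: go left to A.
      A is a leaf — visit A.
    At S: no right child.
  At V: go right to X.
    X is a leaf — visit X.
At P: go right to E.
  Visit E.
  At E: no left child.
  At E: go right to U.
    Visit U.
    At U: go left to Y.
      Visit Y.
      At Y: go left to C.
        Visit C.
        At C: go left to K.
          K is a leaf — visit K.
        At C: no right child.
      At Y: go right to H.
        Visit H.
        At H: no left child.
        At H: go right to Z.
          Z is a leaf — visit Z.
    At U: go right to L.
      L is a leaf — visit L.
Full pre-order sequence: P, V, S, A, X, E, U, Y, C, K, H, Z, L.

12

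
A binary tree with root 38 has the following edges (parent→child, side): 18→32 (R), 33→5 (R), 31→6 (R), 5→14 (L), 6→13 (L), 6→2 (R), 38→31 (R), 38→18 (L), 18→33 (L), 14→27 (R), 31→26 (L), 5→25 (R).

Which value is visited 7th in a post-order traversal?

18

Post-order visits the left subtree, then the right subtree, then the node.
At 38: go left to 18.
  At 18: go left to 33.
    At 33: no left child.
    At 33: go right to 5.
      At 5: go left to 14.
        At 14: no left child.
        At 14: go right to 27.
          27 is a leaf — visit 27.
        Visit 14.
      At 5: go right to 25.
        25 is a leaf — visit 25.
      Visit 5.
    Visit 33.
  At 18: go right to 32.
    32 is a leaf — visit 32.
  Visit 18.
At 38: go right to 31.
  At 31: go left to 26.
    26 is a leaf — visit 26.
  At 31: go right to 6.
    At 6: go left to 13.
      13 is a leaf — visit 13.
    At 6: go right to 2.
      2 is a leaf — visit 2.
    Visit 6.
  Visit 31.
Visit 38.
Full post-order sequence: 27, 14, 25, 5, 33, 32, 18, 26, 13, 2, 6, 31, 38.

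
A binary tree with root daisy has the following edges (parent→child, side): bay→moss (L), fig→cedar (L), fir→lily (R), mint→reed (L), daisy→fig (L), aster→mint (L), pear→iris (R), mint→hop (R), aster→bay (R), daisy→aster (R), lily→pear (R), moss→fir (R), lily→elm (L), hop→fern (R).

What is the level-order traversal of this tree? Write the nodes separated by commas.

daisy, fig, aster, cedar, mint, bay, reed, hop, moss, fern, fir, lily, elm, pear, iris

Level-order visits nodes level by level from the root, left to right within each level.
Level 0: daisy
Level 1: fig, aster
Level 2: cedar, mint, bay
Level 3: reed, hop, moss
Level 4: fern, fir
Level 5: lily
Level 6: elm, pear
Level 7: iris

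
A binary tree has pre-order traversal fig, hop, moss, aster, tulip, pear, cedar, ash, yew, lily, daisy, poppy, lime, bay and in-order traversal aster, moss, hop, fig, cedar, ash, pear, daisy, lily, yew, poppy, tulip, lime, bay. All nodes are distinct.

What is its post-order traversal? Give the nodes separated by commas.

The first element of pre-order is the root; it splits in-order into left and right subtrees.
Root fig: left subtree has 3 nodes {aster, moss, hop}, right has 10 {cedar, ash, pear, daisy, lily, yew, poppy, tulip, lime, bay}.
  Root hop: left subtree has 2 nodes {aster, moss}, right has 0 { }.
    Root moss: left subtree has 1 node {aster}, right has 0 { }.
  Root tulip: left subtree has 7 nodes {cedar, ash, pear, daisy, lily, yew, poppy}, right has 2 {lime, bay}.
    Root pear: left subtree has 2 nodes {cedar, ash}, right has 4 {daisy, lily, yew, poppy}.
      Root cedar: left subtree has 0 nodes { }, right has 1 {ash}.
      Root yew: left subtree has 2 nodes {daisy, lily}, right has 1 {poppy}.
        Root lily: left subtree has 1 node {daisy}, right has 0 { }.
    Root lime: left subtree has 0 nodes { }, right has 1 {bay}.

aster, moss, hop, ash, cedar, daisy, lily, poppy, yew, pear, bay, lime, tulip, fig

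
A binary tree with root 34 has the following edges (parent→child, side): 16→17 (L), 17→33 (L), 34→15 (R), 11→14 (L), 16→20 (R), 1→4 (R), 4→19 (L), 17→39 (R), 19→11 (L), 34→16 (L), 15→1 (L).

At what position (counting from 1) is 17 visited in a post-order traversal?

Post-order visits the left subtree, then the right subtree, then the node.
At 34: go left to 16.
  At 16: go left to 17.
    At 17: go left to 33.
      33 is a leaf — visit 33.
    At 17: go right to 39.
      39 is a leaf — visit 39.
    Visit 17.
  At 16: go right to 20.
    20 is a leaf — visit 20.
  Visit 16.
At 34: go right to 15.
  At 15: go left to 1.
    At 1: no left child.
    At 1: go right to 4.
      At 4: go left to 19.
        At 19: go left to 11.
          At 11: go left to 14.
            14 is a leaf — visit 14.
          At 11: no right child.
          Visit 11.
        At 19: no right child.
        Visit 19.
      At 4: no right child.
      Visit 4.
    Visit 1.
  At 15: no right child.
  Visit 15.
Visit 34.
Full post-order sequence: 33, 39, 17, 20, 16, 14, 11, 19, 4, 1, 15, 34.

3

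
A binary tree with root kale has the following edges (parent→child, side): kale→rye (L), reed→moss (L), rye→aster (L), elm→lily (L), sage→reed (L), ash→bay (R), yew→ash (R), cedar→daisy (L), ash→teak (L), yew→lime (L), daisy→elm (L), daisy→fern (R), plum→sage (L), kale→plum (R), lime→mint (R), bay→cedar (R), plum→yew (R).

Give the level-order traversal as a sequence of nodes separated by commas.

kale, rye, plum, aster, sage, yew, reed, lime, ash, moss, mint, teak, bay, cedar, daisy, elm, fern, lily

Level-order visits nodes level by level from the root, left to right within each level.
Level 0: kale
Level 1: rye, plum
Level 2: aster, sage, yew
Level 3: reed, lime, ash
Level 4: moss, mint, teak, bay
Level 5: cedar
Level 6: daisy
Level 7: elm, fern
Level 8: lily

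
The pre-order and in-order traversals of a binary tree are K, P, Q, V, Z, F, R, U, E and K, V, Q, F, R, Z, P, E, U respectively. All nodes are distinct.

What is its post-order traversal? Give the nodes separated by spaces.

V R F Z Q E U P K

The first element of pre-order is the root; it splits in-order into left and right subtrees.
Root K: left subtree has 0 nodes { }, right has 8 {V, Q, F, R, Z, P, E, U}.
  Root P: left subtree has 5 nodes {V, Q, F, R, Z}, right has 2 {E, U}.
    Root Q: left subtree has 1 node {V}, right has 3 {F, R, Z}.
      Root Z: left subtree has 2 nodes {F, R}, right has 0 { }.
        Root F: left subtree has 0 nodes { }, right has 1 {R}.
    Root U: left subtree has 1 node {E}, right has 0 { }.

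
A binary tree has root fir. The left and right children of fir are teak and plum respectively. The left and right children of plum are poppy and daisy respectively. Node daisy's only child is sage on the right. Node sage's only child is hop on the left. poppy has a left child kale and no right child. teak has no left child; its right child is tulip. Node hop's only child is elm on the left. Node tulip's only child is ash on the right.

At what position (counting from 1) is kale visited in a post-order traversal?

Post-order visits the left subtree, then the right subtree, then the node.
At fir: go left to teak.
  At teak: no left child.
  At teak: go right to tulip.
    At tulip: no left child.
    At tulip: go right to ash.
      ash is a leaf — visit ash.
    Visit tulip.
  Visit teak.
At fir: go right to plum.
  At plum: go left to poppy.
    At poppy: go left to kale.
      kale is a leaf — visit kale.
    At poppy: no right child.
    Visit poppy.
  At plum: go right to daisy.
    At daisy: no left child.
    At daisy: go right to sage.
      At sage: go left to hop.
        At hop: go left to elm.
          elm is a leaf — visit elm.
        At hop: no right child.
        Visit hop.
      At sage: no right child.
      Visit sage.
    Visit daisy.
  Visit plum.
Visit fir.
Full post-order sequence: ash, tulip, teak, kale, poppy, elm, hop, sage, daisy, plum, fir.

4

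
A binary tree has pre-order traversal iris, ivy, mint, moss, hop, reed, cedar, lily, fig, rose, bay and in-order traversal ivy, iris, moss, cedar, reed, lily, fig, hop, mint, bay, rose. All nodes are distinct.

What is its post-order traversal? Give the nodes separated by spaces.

ivy cedar fig lily reed hop moss bay rose mint iris

The first element of pre-order is the root; it splits in-order into left and right subtrees.
Root iris: left subtree has 1 node {ivy}, right has 9 {moss, cedar, reed, lily, fig, hop, mint, bay, rose}.
  Root mint: left subtree has 6 nodes {moss, cedar, reed, lily, fig, hop}, right has 2 {bay, rose}.
    Root moss: left subtree has 0 nodes { }, right has 5 {cedar, reed, lily, fig, hop}.
      Root hop: left subtree has 4 nodes {cedar, reed, lily, fig}, right has 0 { }.
        Root reed: left subtree has 1 node {cedar}, right has 2 {lily, fig}.
          Root lily: left subtree has 0 nodes { }, right has 1 {fig}.
    Root rose: left subtree has 1 node {bay}, right has 0 { }.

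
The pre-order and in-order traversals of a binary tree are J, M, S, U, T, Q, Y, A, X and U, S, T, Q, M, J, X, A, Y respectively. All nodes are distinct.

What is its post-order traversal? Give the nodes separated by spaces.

U Q T S M X A Y J

The first element of pre-order is the root; it splits in-order into left and right subtrees.
Root J: left subtree has 5 nodes {U, S, T, Q, M}, right has 3 {X, A, Y}.
  Root M: left subtree has 4 nodes {U, S, T, Q}, right has 0 { }.
    Root S: left subtree has 1 node {U}, right has 2 {T, Q}.
      Root T: left subtree has 0 nodes { }, right has 1 {Q}.
  Root Y: left subtree has 2 nodes {X, A}, right has 0 { }.
    Root A: left subtree has 1 node {X}, right has 0 { }.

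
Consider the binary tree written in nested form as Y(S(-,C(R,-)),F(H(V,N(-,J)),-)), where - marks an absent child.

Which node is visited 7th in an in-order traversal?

In-order visits the left subtree, then the node, then the right subtree.
At Y: go left to S.
  At S: no left child.
  Visit S.
  At S: go right to C.
    At C: go left to R.
      R is a leaf — visit R.
    Visit C.
    At C: no right child.
Visit Y.
At Y: go right to F.
  At F: go left to H.
    At H: go left to V.
      V is a leaf — visit V.
    Visit H.
    At H: go right to N.
      At N: no left child.
      Visit N.
      At N: go right to J.
        J is a leaf — visit J.
  Visit F.
  At F: no right child.
Full in-order sequence: S, R, C, Y, V, H, N, J, F.

N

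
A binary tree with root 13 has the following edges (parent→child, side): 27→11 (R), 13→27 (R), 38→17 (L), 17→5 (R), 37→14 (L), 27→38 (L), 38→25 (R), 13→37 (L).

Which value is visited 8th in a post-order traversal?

27

Post-order visits the left subtree, then the right subtree, then the node.
At 13: go left to 37.
  At 37: go left to 14.
    14 is a leaf — visit 14.
  At 37: no right child.
  Visit 37.
At 13: go right to 27.
  At 27: go left to 38.
    At 38: go left to 17.
      At 17: no left child.
      At 17: go right to 5.
        5 is a leaf — visit 5.
      Visit 17.
    At 38: go right to 25.
      25 is a leaf — visit 25.
    Visit 38.
  At 27: go right to 11.
    11 is a leaf — visit 11.
  Visit 27.
Visit 13.
Full post-order sequence: 14, 37, 5, 17, 25, 38, 11, 27, 13.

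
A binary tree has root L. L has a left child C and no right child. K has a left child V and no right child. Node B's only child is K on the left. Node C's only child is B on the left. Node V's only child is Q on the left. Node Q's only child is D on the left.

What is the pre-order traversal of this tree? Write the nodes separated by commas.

L, C, B, K, V, Q, D

Pre-order visits the node, then its left subtree, then its right subtree.
Visit L.
At L: go left to C.
  Visit C.
  At C: go left to B.
    Visit B.
    At B: go left to K.
      Visit K.
      At K: go left to V.
        Visit V.
        At V: go left to Q.
          Visit Q.
          At Q: go left to D.
            D is a leaf — visit D.
          At Q: no right child.
        At V: no right child.
      At K: no right child.
    At B: no right child.
  At C: no right child.
At L: no right child.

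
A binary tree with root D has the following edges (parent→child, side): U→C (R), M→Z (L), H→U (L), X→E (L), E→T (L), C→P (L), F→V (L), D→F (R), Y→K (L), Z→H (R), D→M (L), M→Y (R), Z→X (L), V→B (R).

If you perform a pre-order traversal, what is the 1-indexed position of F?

Pre-order visits the node, then its left subtree, then its right subtree.
Visit D.
At D: go left to M.
  Visit M.
  At M: go left to Z.
    Visit Z.
    At Z: go left to X.
      Visit X.
      At X: go left to E.
        Visit E.
        At E: go left to T.
          T is a leaf — visit T.
        At E: no right child.
      At X: no right child.
    At Z: go right to H.
      Visit H.
      At H: go left to U.
        Visit U.
        At U: no left child.
        At U: go right to C.
          Visit C.
          At C: go left to P.
            P is a leaf — visit P.
          At C: no right child.
      At H: no right child.
  At M: go right to Y.
    Visit Y.
    At Y: go left to K.
      K is a leaf — visit K.
    At Y: no right child.
At D: go right to F.
  Visit F.
  At F: go left to V.
    Visit V.
    At V: no left child.
    At V: go right to B.
      B is a leaf — visit B.
  At F: no right child.
Full pre-order sequence: D, M, Z, X, E, T, H, U, C, P, Y, K, F, V, B.

13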